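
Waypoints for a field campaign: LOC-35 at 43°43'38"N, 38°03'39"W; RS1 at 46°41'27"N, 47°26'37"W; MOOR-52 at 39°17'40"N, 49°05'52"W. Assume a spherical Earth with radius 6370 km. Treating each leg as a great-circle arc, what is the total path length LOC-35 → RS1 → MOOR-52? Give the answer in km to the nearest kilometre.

1638 km

LOC-35: φ = +43.72722°, λ = -38.06083°
RS1: φ = +46.69083°, λ = -47.44361°
MOOR-52: φ = +39.29444°, λ = -49.09778°
LOC-35→RS1: c = 0.126330 rad, d = 804.72 km
RS1→MOOR-52: c = 0.130799 rad, d = 833.19 km
Total = 804.72 + 833.19 = 1637.91 km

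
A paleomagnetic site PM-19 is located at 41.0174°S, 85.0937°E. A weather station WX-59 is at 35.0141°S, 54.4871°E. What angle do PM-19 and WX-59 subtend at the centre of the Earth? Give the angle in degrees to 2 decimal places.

Δφ = 6.0033°,  Δλ = -30.6066°
a = sin²(Δφ/2) + cos φ₁ cos φ₂ sin²(Δλ/2) = 0.045788
c = 2·arcsin(√a) = 0.431296 rad = 24.7114°

24.71°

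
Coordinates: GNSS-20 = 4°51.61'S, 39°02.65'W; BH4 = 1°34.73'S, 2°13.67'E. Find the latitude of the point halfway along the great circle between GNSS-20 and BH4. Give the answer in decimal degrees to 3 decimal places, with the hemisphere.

GNSS-20: φ = -4.86017°, λ = -39.04417°
BH4: φ = -1.57883°, λ = +2.22783°
Bx = cos φ₂ cos Δλ = 0.751301,  By = cos φ₂ sin Δλ = 0.659384
φₘ = atan2(sin φ₁ + sin φ₂, √((cos φ₁ + Bx)² + By²)) = -3.43972°
λₘ = λ₁ + atan2(By, cos φ₁ + Bx) = -18.37340°

3.440°S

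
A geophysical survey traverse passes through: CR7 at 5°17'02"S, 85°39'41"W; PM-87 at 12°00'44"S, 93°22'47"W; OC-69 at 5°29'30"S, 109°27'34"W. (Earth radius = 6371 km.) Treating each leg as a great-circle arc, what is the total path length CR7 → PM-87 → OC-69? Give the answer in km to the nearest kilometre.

3040 km

CR7: φ = -5.28389°, λ = -85.66139°
PM-87: φ = -12.01222°, λ = -93.37972°
OC-69: φ = -5.49167°, λ = -109.45944°
CR7→PM-87: c = 0.177495 rad, d = 1130.82 km
PM-87→OC-69: c = 0.299647 rad, d = 1909.05 km
Total = 1130.82 + 1909.05 = 3039.87 km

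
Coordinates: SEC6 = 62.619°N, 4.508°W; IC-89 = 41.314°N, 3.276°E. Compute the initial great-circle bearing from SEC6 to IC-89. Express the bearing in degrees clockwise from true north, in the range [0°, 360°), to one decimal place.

Δλ = 7.7840°
y = sin Δλ · cos φ₂ = 0.101729
x = cos φ₁ sin φ₂ − sin φ₁ cos φ₂ cos Δλ = -0.357187
θ = atan2(y, x) = 164.1028° → 164.1028° (mod 360°)

164.1°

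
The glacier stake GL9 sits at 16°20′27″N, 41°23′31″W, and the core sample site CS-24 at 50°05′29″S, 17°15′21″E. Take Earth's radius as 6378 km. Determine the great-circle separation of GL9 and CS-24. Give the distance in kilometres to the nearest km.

GL9: φ = +16.34083°, λ = -41.39194°
CS-24: φ = -50.09139°, λ = +17.25583°
Δφ = -66.4322°,  Δλ = 58.6478°
a = sin²(Δφ/2) + cos φ₁ cos φ₂ sin²(Δλ/2) = 0.447747
c = 2·arcsin(√a) = 1.466100 rad = 84.0013°
d = R·c = 6378 × 1.466100 = 9350.8 km

9351 km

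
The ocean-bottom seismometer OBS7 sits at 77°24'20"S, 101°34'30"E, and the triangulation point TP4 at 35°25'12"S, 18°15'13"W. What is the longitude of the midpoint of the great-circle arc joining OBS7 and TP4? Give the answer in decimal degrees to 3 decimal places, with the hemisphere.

OBS7: φ = -77.40556°, λ = +101.57500°
TP4: φ = -35.42000°, λ = -18.25361°
Bx = cos φ₂ cos Δλ = -0.405350,  By = cos φ₂ sin Δλ = -0.706962
φₘ = atan2(sin φ₁ + sin φ₂, √((cos φ₁ + Bx)² + By²)) = -64.81845°
λₘ = λ₁ + atan2(By, cos φ₁ + Bx) = -3.26392°

3.264°W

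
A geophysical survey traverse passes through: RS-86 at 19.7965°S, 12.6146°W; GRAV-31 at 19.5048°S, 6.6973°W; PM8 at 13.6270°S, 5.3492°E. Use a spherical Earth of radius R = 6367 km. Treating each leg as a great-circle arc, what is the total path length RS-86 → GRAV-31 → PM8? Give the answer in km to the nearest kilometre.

RS-86→GRAV-31: c = 0.097390 rad, d = 620.08 km
GRAV-31→PM8: c = 0.226006 rad, d = 1438.98 km
Total = 620.08 + 1438.98 = 2059.06 km

2059 km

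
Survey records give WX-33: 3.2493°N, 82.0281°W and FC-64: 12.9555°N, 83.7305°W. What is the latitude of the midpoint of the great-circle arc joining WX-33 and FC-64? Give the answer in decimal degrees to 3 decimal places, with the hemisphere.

8.103°N

Bx = cos φ₂ cos Δλ = 0.974114,  By = cos φ₂ sin Δλ = -0.028952
φₘ = atan2(sin φ₁ + sin φ₂, √((cos φ₁ + Bx)² + By²)) = 8.10328°
λₘ = λ₁ + atan2(By, cos φ₁ + Bx) = -82.86901°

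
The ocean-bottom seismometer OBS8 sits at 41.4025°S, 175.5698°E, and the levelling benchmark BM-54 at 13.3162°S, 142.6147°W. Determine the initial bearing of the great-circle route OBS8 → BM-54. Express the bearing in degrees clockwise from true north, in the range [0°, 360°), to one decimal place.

64.7°

Δλ = 41.8155°
y = sin Δλ · cos φ₂ = 0.648808
x = cos φ₁ sin φ₂ − sin φ₁ cos φ₂ cos Δλ = 0.306883
θ = atan2(y, x) = 64.6861° → 64.6861° (mod 360°)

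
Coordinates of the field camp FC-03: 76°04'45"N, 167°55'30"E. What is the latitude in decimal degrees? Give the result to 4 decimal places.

76° + 4′/60 + 45″/3600 = 76 + 0.06667 + 0.01250 = 76.0792°

76.0792°N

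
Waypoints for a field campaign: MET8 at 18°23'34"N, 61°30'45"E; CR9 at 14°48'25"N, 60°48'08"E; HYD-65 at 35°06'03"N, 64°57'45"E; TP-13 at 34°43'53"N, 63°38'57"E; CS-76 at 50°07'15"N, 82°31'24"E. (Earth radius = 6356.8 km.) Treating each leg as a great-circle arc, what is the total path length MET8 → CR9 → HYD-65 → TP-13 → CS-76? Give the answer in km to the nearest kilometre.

5111 km

MET8: φ = +18.39278°, λ = +61.51250°
CR9: φ = +14.80694°, λ = +60.80222°
HYD-65: φ = +35.10083°, λ = +64.96250°
TP-13: φ = +34.73139°, λ = +63.64917°
CS-76: φ = +50.12083°, λ = +82.52333°
MET8→CR9: c = 0.063702 rad, d = 404.94 km
CR9→HYD-65: c = 0.360156 rad, d = 2289.44 km
HYD-65→TP-13: c = 0.019871 rad, d = 126.32 km
TP-13→CS-76: c = 0.360241 rad, d = 2289.98 km
Total = 404.94 + 2289.44 + 126.32 + 2289.98 = 5110.68 km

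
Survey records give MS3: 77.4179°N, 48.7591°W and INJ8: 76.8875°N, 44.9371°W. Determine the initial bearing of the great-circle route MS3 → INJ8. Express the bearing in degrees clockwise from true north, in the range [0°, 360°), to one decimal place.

Δλ = 3.8220°
y = sin Δλ · cos φ₂ = 0.015122
x = cos φ₁ sin φ₂ − sin φ₁ cos φ₂ cos Δλ = -0.008765
θ = atan2(y, x) = 120.0963° → 120.0963° (mod 360°)

120.1°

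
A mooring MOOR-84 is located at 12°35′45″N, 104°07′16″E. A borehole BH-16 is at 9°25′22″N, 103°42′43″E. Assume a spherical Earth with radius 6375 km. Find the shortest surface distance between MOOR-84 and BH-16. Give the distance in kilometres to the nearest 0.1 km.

355.9 km

MOOR-84: φ = +12.59583°, λ = +104.12111°
BH-16: φ = +9.42278°, λ = +103.71194°
Δφ = -3.1731°,  Δλ = -0.4092°
a = sin²(Δφ/2) + cos φ₁ cos φ₂ sin²(Δλ/2) = 0.000779
c = 2·arcsin(√a) = 0.055822 rad = 3.1984°
d = R·c = 6375 × 0.055822 = 355.9 km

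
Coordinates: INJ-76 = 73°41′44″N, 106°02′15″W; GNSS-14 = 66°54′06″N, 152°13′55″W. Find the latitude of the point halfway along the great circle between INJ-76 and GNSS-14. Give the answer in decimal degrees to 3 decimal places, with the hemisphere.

INJ-76: φ = +73.69556°, λ = -106.03750°
GNSS-14: φ = +66.90167°, λ = -152.23194°
Bx = cos φ₂ cos Δλ = 0.271562,  By = cos φ₂ sin Δλ = -0.283128
φₘ = atan2(sin φ₁ + sin φ₂, √((cos φ₁ + Bx)² + By²)) = 71.72689°
λₘ = λ₁ + atan2(By, cos φ₁ + Bx) = -133.17856°

71.727°N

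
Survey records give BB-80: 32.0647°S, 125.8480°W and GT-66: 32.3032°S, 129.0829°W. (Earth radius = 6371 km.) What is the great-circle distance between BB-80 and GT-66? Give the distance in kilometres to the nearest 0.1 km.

Δφ = -0.2385°,  Δλ = -3.2349°
a = sin²(Δφ/2) + cos φ₁ cos φ₂ sin²(Δλ/2) = 0.000575
c = 2·arcsin(√a) = 0.047963 rad = 2.7481°
d = R·c = 6371 × 0.047963 = 305.6 km

305.6 km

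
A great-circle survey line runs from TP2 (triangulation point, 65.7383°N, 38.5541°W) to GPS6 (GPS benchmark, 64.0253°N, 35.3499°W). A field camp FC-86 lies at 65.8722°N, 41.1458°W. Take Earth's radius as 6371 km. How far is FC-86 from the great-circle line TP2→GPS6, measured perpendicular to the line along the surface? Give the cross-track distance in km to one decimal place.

79.2 km

δ₁₃ = central angle TP2→FC-86 = 0.018684 rad  (haversine)
θ₁₃ = bearing TP2→FC-86 = 278.366°,  θ₁₂ = bearing TP2→GPS6 = 140.091°
dₓₜ = R·arcsin(sin δ₁₃ · sin(θ₁₃ − θ₁₂)) = 6371·arcsin(0.01868·sin(138.275°)) = 79.222 km
|dₓₜ| = 79.222 km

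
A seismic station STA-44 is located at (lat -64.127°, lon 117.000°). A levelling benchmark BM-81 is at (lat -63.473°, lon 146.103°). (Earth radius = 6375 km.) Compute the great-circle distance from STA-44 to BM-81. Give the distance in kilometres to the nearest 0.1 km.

Δφ = 0.6540°,  Δλ = 29.1030°
a = sin²(Δφ/2) + cos φ₁ cos φ₂ sin²(Δλ/2) = 0.012336
c = 2·arcsin(√a) = 0.222591 rad = 12.7535°
d = R·c = 6375 × 0.222591 = 1419.0 km

1419.0 km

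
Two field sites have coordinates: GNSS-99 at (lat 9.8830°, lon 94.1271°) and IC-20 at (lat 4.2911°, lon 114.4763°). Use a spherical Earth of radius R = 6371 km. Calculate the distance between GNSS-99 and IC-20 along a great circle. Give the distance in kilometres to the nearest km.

Δφ = -5.5919°,  Δλ = 20.3492°
a = sin²(Δφ/2) + cos φ₁ cos φ₂ sin²(Δλ/2) = 0.033035
c = 2·arcsin(√a) = 0.365541 rad = 20.9440°
d = R·c = 6371 × 0.365541 = 2328.9 km

2329 km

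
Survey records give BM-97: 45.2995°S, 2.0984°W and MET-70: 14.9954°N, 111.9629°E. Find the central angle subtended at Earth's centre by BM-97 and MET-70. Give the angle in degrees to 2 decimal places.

117.45°

Δφ = 60.2949°,  Δλ = 114.0613°
a = sin²(Δφ/2) + cos φ₁ cos φ₂ sin²(Δλ/2) = 0.730466
c = 2·arcsin(√a) = 2.049841 rad = 117.4473°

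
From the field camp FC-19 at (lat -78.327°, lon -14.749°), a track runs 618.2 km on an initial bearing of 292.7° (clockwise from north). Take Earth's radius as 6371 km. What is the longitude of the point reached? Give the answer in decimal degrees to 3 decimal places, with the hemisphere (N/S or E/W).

δ = d/R = 618.2/6371 = 0.097033 rad
φ₂ = arcsin(sin φ₁ cos δ + cos φ₁ sin δ cos θ)
   = arcsin(-0.97932·0.99530 + 0.20233·0.09688·0.38591) = -75.27279°
λ₂ = λ₁ + atan2(sin θ sin δ cos φ₁, cos δ − sin φ₁ sin φ₂) = -35.33273°

35.333°W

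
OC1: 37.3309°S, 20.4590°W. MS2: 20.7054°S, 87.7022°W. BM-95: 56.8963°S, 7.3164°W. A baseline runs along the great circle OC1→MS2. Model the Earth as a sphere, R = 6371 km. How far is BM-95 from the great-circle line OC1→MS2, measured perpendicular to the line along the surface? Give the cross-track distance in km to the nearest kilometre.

2289 km

δ₁₃ = central angle OC1→BM-95 = 0.373968 rad  (haversine)
θ₁₃ = bearing OC1→BM-95 = 160.127°,  θ₁₂ = bearing OC1→MS2 = 265.908°
dₓₜ = R·arcsin(sin δ₁₃ · sin(θ₁₃ − θ₁₂)) = 6371·arcsin(0.36531·sin(-105.781°)) = -2288.585 km
|dₓₜ| = 2288.585 km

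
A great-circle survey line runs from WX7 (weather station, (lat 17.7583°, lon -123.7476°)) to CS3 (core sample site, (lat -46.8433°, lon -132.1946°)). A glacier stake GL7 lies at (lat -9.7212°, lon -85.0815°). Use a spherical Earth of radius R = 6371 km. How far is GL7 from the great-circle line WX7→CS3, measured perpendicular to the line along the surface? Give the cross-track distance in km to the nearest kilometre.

δ₁₃ = central angle WX7→GL7 = 0.821098 rad  (haversine)
θ₁₃ = bearing WX7→GL7 = 122.713°,  θ₁₂ = bearing WX7→CS3 = 186.362°
dₓₜ = R·arcsin(sin δ₁₃ · sin(θ₁₃ − θ₁₂)) = 6371·arcsin(0.73189·sin(-63.650°)) = -4557.220 km
|dₓₜ| = 4557.220 km

4557 km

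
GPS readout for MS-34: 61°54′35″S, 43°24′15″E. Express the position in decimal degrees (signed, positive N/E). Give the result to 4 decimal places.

-61.9097°, +43.4042°

lat: 61.9097° S → -61.9097°
lon: 43.4042° E → +43.4042°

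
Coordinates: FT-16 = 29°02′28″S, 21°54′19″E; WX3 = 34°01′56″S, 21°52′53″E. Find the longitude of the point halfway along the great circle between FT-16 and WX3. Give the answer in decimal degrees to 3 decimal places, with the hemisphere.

21.894°E

FT-16: φ = -29.04111°, λ = +21.90528°
WX3: φ = -34.03222°, λ = +21.88139°
Bx = cos φ₂ cos Δλ = 0.828723,  By = cos φ₂ sin Δλ = -0.000346
φₘ = atan2(sin φ₁ + sin φ₂, √((cos φ₁ + Bx)² + By²)) = -31.53667°
λₘ = λ₁ + atan2(By, cos φ₁ + Bx) = 21.89365°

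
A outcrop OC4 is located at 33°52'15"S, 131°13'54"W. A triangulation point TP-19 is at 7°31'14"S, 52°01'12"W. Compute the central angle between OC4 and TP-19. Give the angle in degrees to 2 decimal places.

OC4: φ = -33.87083°, λ = -131.23167°
TP-19: φ = -7.52056°, λ = -52.02000°
Δφ = 26.3503°,  Δλ = 79.2117°
a = sin²(Δφ/2) + cos φ₁ cos φ₂ sin²(Δλ/2) = 0.386489
c = 2·arcsin(√a) = 1.341777 rad = 76.8782°

76.88°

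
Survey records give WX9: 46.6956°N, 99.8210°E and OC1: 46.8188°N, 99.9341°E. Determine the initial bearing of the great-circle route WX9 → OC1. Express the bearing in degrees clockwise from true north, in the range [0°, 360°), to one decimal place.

32.1°

Δλ = 0.1131°
y = sin Δλ · cos φ₂ = 0.001351
x = cos φ₁ sin φ₂ − sin φ₁ cos φ₂ cos Δλ = 0.002151
θ = atan2(y, x) = 32.1257° → 32.1257° (mod 360°)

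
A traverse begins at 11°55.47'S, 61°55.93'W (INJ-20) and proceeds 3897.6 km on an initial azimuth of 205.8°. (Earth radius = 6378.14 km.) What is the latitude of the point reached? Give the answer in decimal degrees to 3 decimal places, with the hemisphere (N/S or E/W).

INJ-20: φ = -11.92450°, λ = -61.93217°
δ = d/R = 3897.6/6378.14 = 0.611087 rad
φ₂ = arcsin(sin φ₁ cos δ + cos φ₁ sin δ cos θ)
   = arcsin(-0.20662·0.81902 + 0.97842·0.57376·-0.90032) = -42.42676°
λ₂ = λ₁ + atan2(sin θ sin δ cos φ₁, cos δ − sin φ₁ sin φ₂) = -81.70588°

42.427°S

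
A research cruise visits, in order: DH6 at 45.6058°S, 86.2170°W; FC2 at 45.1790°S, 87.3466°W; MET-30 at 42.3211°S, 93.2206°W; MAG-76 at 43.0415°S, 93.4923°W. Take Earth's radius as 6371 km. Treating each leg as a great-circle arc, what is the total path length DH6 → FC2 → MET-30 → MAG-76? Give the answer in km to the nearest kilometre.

752 km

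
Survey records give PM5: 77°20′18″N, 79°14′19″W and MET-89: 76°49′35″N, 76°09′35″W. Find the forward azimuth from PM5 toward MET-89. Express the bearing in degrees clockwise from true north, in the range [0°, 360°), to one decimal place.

PM5: φ = +77.33833°, λ = -79.23861°
MET-89: φ = +76.82639°, λ = -76.15972°
Δλ = 3.0789°
y = sin Δλ · cos φ₂ = 0.012241
x = cos φ₁ sin φ₂ − sin φ₁ cos φ₂ cos Δλ = -0.008614
θ = atan2(y, x) = 125.1345° → 125.1345° (mod 360°)

125.1°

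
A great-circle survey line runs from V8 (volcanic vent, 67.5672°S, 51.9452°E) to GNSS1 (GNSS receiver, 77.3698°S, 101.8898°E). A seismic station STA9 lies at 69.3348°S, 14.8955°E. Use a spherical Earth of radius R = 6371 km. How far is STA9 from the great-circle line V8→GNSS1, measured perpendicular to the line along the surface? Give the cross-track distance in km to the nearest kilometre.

1478 km

δ₁₃ = central angle V8→STA9 = 0.235764 rad  (haversine)
θ₁₃ = bearing V8→STA9 = 245.544°,  θ₁₂ = bearing V8→GNSS1 = 145.366°
dₓₜ = R·arcsin(sin δ₁₃ · sin(θ₁₃ − θ₁₂)) = 6371·arcsin(0.23359·sin(100.179°)) = 1477.973 km
|dₓₜ| = 1477.973 km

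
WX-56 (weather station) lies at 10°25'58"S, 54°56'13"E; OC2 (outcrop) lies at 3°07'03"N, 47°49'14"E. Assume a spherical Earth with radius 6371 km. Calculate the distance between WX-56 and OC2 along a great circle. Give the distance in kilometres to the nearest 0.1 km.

1700.3 km

WX-56: φ = -10.43278°, λ = +54.93694°
OC2: φ = +3.11750°, λ = +47.82056°
Δφ = 13.5503°,  Δλ = -7.1164°
a = sin²(Δφ/2) + cos φ₁ cos φ₂ sin²(Δλ/2) = 0.017700
c = 2·arcsin(√a) = 0.266875 rad = 15.2908°
d = R·c = 6371 × 0.266875 = 1700.3 km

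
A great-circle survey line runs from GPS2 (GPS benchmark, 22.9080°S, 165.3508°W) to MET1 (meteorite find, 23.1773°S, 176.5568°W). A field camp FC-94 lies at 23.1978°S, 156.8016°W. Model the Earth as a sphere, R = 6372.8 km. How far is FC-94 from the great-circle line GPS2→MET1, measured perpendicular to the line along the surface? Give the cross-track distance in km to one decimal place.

113.5 km

δ₁₃ = central angle GPS2→FC-94 = 0.137370 rad  (haversine)
θ₁₃ = bearing GPS2→FC-94 = 93.782°,  θ₁₂ = bearing GPS2→MET1 = 266.310°
dₓₜ = R·arcsin(sin δ₁₃ · sin(θ₁₃ − θ₁₂)) = 6372.8·arcsin(0.13694·sin(-172.527°)) = -113.500 km
|dₓₜ| = 113.500 km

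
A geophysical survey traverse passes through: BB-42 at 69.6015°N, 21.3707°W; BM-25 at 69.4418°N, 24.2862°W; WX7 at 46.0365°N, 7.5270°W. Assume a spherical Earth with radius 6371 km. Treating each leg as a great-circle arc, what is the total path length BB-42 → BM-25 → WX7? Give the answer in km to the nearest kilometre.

2879 km

BB-42→BM-25: c = 0.018017 rad, d = 114.79 km
BM-25→WX7: c = 0.433827 rad, d = 2763.91 km
Total = 114.79 + 2763.91 = 2878.70 km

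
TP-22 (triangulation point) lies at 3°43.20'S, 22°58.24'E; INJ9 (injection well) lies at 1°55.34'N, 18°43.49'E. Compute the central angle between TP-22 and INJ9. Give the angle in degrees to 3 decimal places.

TP-22: φ = -3.72000°, λ = +22.97067°
INJ9: φ = +1.92233°, λ = +18.72483°
Δφ = 5.6423°,  Δλ = -4.2458°
a = sin²(Δφ/2) + cos φ₁ cos φ₂ sin²(Δλ/2) = 0.003791
c = 2·arcsin(√a) = 0.123221 rad = 7.0600°

7.060°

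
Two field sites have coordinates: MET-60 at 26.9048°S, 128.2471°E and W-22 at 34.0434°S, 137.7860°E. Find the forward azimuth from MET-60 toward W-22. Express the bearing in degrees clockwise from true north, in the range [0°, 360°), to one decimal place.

Δλ = 9.5389°
y = sin Δλ · cos φ₂ = 0.137316
x = cos φ₁ sin φ₂ − sin φ₁ cos φ₂ cos Δλ = -0.129454
θ = atan2(y, x) = 133.3121° → 133.3121° (mod 360°)

133.3°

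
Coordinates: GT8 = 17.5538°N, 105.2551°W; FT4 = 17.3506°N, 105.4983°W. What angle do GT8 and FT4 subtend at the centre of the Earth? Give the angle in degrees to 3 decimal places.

0.308°

Δφ = -0.2032°,  Δλ = -0.2432°
a = sin²(Δφ/2) + cos φ₁ cos φ₂ sin²(Δλ/2) = 0.000007
c = 2·arcsin(√a) = 0.005383 rad = 0.3084°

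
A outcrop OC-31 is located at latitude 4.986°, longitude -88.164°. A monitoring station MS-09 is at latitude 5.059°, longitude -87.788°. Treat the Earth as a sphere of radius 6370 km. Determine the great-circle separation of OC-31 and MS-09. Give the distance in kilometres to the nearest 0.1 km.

Δφ = 0.0730°,  Δλ = 0.3760°
a = sin²(Δφ/2) + cos φ₁ cos φ₂ sin²(Δλ/2) = 0.000011
c = 2·arcsin(√a) = 0.006660 rad = 0.3816°
d = R·c = 6370 × 0.006660 = 42.4 km

42.4 km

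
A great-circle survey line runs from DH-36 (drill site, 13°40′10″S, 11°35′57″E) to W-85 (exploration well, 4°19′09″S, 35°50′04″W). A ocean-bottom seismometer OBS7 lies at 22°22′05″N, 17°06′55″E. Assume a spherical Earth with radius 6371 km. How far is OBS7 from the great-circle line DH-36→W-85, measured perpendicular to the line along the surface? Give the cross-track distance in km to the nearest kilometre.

4049 km

DH-36: φ = -13.66944°, λ = +11.59917°
W-85: φ = -4.31917°, λ = -35.83444°
OBS7: φ = +22.36806°, λ = +17.11528°
δ₁₃ = central angle DH-36→OBS7 = 0.636012 rad  (haversine)
θ₁₃ = bearing DH-36→OBS7 = 8.607°,  θ₁₂ = bearing DH-36→W-85 = 276.696°
dₓₜ = R·arcsin(sin δ₁₃ · sin(θ₁₃ − θ₁₂)) = 6371·arcsin(0.59399·sin(-268.089°)) = 4049.417 km
|dₓₜ| = 4049.417 km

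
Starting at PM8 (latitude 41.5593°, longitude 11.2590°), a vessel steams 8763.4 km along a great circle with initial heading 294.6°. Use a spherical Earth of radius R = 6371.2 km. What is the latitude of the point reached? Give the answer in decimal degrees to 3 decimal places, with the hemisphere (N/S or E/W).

δ = d/R = 8763.4/6371.2 = 1.375471 rad
φ₂ = arcsin(sin φ₁ cos δ + cos φ₁ sin δ cos θ)
   = arcsin(0.66339·0.19409 + 0.74827·0.98098·0.41628) = 25.74220°
λ₂ = λ₁ + atan2(sin θ sin δ cos φ₁, cos δ − sin φ₁ sin φ₂) = -86.76140°

25.742°N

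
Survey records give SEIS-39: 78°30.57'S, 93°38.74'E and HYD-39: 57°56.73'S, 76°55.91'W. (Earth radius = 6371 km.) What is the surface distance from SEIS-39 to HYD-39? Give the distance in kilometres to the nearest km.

4829 km

SEIS-39: φ = -78.50950°, λ = +93.64567°
HYD-39: φ = -57.94550°, λ = -76.93183°
Δφ = 20.5640°,  Δλ = -170.5775°
a = sin²(Δφ/2) + cos φ₁ cos φ₂ sin²(Δλ/2) = 0.136870
c = 2·arcsin(√a) = 0.757931 rad = 43.4262°
d = R·c = 6371 × 0.757931 = 4828.8 km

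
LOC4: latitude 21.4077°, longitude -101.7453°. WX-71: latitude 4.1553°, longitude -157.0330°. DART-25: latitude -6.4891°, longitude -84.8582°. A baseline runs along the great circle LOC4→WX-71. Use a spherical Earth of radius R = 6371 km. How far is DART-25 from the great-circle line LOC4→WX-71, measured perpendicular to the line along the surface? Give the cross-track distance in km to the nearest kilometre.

3294 km

δ₁₃ = central angle LOC4→DART-25 = 0.566279 rad  (haversine)
θ₁₃ = bearing LOC4→DART-25 = 147.454°,  θ₁₂ = bearing LOC4→WX-71 = 260.320°
dₓₜ = R·arcsin(sin δ₁₃ · sin(θ₁₃ − θ₁₂)) = 6371·arcsin(0.53650·sin(-112.867°)) = -3294.242 km
|dₓₜ| = 3294.242 km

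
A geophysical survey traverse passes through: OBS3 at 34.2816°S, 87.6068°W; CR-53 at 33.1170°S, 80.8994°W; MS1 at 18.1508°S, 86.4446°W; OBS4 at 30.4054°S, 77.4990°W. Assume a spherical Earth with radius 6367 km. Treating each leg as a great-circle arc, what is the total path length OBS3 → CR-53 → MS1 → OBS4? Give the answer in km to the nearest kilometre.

OBS3→CR-53: c = 0.099472 rad, d = 633.34 km
CR-53→MS1: c = 0.275263 rad, d = 1752.60 km
MS1→OBS4: c = 0.256651 rad, d = 1634.10 km
Total = 633.34 + 1752.60 + 1634.10 = 4020.04 km

4020 km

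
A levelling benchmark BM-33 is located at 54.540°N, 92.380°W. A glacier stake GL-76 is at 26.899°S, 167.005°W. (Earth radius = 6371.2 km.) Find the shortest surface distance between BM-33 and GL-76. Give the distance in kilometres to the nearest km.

11495 km

Δφ = -81.4390°,  Δλ = -74.6250°
a = sin²(Δφ/2) + cos φ₁ cos φ₂ sin²(Δλ/2) = 0.615666
c = 2·arcsin(√a) = 1.804243 rad = 103.3755°
d = R·c = 6371.2 × 1.804243 = 11495.2 km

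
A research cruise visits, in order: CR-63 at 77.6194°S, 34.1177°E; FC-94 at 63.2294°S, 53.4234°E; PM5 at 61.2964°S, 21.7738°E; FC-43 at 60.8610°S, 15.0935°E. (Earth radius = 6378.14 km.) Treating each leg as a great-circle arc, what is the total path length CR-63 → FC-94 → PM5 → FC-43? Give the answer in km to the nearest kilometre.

CR-63→FC-94: c = 0.272147 rad, d = 1735.79 km
FC-94→PM5: c = 0.256605 rad, d = 1636.66 km
PM5→FC-43: c = 0.056869 rad, d = 362.72 km
Total = 1735.79 + 1636.66 + 362.72 = 3735.17 km

3735 km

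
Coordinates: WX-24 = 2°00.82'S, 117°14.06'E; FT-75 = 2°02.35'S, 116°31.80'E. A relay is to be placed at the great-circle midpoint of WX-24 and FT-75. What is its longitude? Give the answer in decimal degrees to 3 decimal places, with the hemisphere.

WX-24: φ = -2.01367°, λ = +117.23433°
FT-75: φ = -2.03917°, λ = +116.53000°
Bx = cos φ₂ cos Δλ = 0.999291,  By = cos φ₂ sin Δλ = -0.012285
φₘ = atan2(sin φ₁ + sin φ₂, √((cos φ₁ + Bx)² + By²)) = -2.02645°
λₘ = λ₁ + atan2(By, cos φ₁ + Bx) = 116.88217°

116.882°E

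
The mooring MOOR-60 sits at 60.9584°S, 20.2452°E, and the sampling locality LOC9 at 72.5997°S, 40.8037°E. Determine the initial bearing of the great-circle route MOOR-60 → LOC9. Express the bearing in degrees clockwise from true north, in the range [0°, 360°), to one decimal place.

154.3°

Δλ = 20.5585°
y = sin Δλ · cos φ₂ = 0.105014
x = cos φ₁ sin φ₂ − sin φ₁ cos φ₂ cos Δλ = -0.218434
θ = atan2(y, x) = 154.3237° → 154.3237° (mod 360°)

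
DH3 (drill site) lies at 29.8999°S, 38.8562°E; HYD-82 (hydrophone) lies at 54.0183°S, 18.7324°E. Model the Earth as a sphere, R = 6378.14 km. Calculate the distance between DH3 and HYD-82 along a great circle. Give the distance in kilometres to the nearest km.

3135 km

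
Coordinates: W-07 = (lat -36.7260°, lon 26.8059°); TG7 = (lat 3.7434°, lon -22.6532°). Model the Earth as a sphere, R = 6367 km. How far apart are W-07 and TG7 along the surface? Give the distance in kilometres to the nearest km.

6808 km

Δφ = 40.4694°,  Δλ = -49.4591°
a = sin²(Δφ/2) + cos φ₁ cos φ₂ sin²(Δλ/2) = 0.259591
c = 2·arcsin(√a) = 1.069210 rad = 61.2612°
d = R·c = 6367 × 1.069210 = 6807.7 km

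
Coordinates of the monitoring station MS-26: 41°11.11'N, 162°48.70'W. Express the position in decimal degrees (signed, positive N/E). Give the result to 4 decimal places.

+41.1852°, -162.8117°

lat: 41.1852° N → +41.1852°
lon: 162.8117° W → -162.8117°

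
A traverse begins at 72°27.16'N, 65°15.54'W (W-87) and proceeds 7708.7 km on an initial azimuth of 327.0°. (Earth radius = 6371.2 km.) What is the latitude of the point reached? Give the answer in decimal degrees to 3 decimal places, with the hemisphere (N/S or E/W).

34.975°N

W-87: φ = +72.45267°, λ = -65.25900°
δ = d/R = 7708.7/6371.2 = 1.209929 rad
φ₂ = arcsin(sin φ₁ cos δ + cos φ₁ sin δ cos θ)
   = arcsin(0.95347·0.35309 + 0.30149·0.93559·0.83867) = 34.97534°
λ₂ = λ₁ + atan2(sin θ sin δ cos φ₁, cos δ − sin φ₁ sin φ₂) = 153.19380°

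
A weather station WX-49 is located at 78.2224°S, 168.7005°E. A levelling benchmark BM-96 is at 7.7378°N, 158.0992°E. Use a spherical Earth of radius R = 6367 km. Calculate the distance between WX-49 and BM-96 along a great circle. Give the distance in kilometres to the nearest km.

9574 km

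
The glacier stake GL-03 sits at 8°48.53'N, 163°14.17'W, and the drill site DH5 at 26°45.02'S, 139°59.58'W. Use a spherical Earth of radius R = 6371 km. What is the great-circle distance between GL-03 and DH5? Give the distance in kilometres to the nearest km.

4682 km

GL-03: φ = +8.80883°, λ = -163.23617°
DH5: φ = -26.75033°, λ = -139.99300°
Δφ = -35.5592°,  Δλ = 23.2432°
a = sin²(Δφ/2) + cos φ₁ cos φ₂ sin²(Δλ/2) = 0.129053
c = 2·arcsin(√a) = 0.734904 rad = 42.1069°
d = R·c = 6371 × 0.734904 = 4682.1 km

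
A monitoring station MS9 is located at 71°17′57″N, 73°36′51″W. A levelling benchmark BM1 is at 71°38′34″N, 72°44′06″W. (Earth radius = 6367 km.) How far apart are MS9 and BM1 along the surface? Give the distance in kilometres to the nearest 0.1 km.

MS9: φ = +71.29917°, λ = -73.61417°
BM1: φ = +71.64278°, λ = -72.73500°
Δφ = 0.3436°,  Δλ = 0.8792°
a = sin²(Δφ/2) + cos φ₁ cos φ₂ sin²(Δλ/2) = 0.000015
c = 2·arcsin(√a) = 0.007729 rad = 0.4429°
d = R·c = 6367 × 0.007729 = 49.2 km

49.2 km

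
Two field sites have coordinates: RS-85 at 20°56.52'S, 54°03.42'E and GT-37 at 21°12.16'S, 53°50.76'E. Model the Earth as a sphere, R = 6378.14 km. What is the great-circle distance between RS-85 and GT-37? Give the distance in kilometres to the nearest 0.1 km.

RS-85: φ = -20.94200°, λ = +54.05700°
GT-37: φ = -21.20267°, λ = +53.84600°
Δφ = -0.2607°,  Δλ = -0.2110°
a = sin²(Δφ/2) + cos φ₁ cos φ₂ sin²(Δλ/2) = 0.000008
c = 2·arcsin(√a) = 0.005701 rad = 0.3267°
d = R·c = 6378.14 × 0.005701 = 36.4 km

36.4 km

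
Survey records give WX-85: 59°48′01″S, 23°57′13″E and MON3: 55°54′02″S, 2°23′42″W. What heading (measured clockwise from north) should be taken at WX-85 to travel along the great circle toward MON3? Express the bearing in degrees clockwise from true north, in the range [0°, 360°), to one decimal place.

274.1°

WX-85: φ = -59.80028°, λ = +23.95361°
MON3: φ = -55.90056°, λ = -2.39500°
Δλ = -26.3486°
y = sin Δλ · cos φ₂ = -0.248826
x = cos φ₁ sin φ₂ − sin φ₁ cos φ₂ cos Δλ = 0.017672
θ = atan2(y, x) = -85.9377° → 274.0623° (mod 360°)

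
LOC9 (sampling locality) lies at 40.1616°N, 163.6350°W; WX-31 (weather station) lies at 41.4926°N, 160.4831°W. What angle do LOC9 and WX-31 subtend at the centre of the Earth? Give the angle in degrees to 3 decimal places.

2.731°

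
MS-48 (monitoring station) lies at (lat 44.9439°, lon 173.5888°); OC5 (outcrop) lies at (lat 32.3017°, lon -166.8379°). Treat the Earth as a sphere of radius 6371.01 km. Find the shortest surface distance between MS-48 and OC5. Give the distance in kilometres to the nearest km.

Δφ = -12.6422°,  Δλ = 19.5733°
a = sin²(Δφ/2) + cos φ₁ cos φ₂ sin²(Δλ/2) = 0.029408
c = 2·arcsin(√a) = 0.344678 rad = 19.7486°
d = R·c = 6371.01 × 0.344678 = 2195.9 km

2196 km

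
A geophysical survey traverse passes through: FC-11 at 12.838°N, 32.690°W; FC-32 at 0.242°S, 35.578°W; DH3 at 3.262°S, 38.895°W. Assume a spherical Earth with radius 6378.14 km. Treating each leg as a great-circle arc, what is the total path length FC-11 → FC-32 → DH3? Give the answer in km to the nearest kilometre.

1990 km

FC-11→FC-32: c = 0.233698 rad, d = 1490.56 km
FC-32→DH3: c = 0.078268 rad, d = 499.20 km
Total = 1490.56 + 499.20 = 1989.76 km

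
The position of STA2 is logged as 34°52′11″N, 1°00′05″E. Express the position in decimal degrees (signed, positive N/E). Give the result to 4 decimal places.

lat: 34.8697° N → +34.8697°
lon: 1.0014° E → +1.0014°

+34.8697°, +1.0014°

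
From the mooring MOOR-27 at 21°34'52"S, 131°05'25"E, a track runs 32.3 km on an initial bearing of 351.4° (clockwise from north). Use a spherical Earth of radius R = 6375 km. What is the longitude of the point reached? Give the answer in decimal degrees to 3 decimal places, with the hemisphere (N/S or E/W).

131.044°E

MOOR-27: φ = -21.58111°, λ = +131.09028°
δ = d/R = 32.3/6375 = 0.005067 rad
φ₂ = arcsin(sin φ₁ cos δ + cos φ₁ sin δ cos θ)
   = arcsin(-0.36782·0.99999 + 0.92990·0.00507·0.98876) = -21.29407°
λ₂ = λ₁ + atan2(sin θ sin δ cos φ₁, cos δ − sin φ₁ sin φ₂) = 131.04369°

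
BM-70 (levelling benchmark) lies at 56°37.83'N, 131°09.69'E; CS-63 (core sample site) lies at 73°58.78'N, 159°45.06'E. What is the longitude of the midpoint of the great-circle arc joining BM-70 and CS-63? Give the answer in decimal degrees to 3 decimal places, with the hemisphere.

BM-70: φ = +56.63050°, λ = +131.16150°
CS-63: φ = +73.97967°, λ = +159.75100°
Bx = cos φ₂ cos Δλ = 0.242329,  By = cos φ₂ sin Δλ = 0.132064
φₘ = atan2(sin φ₁ + sin φ₂, √((cos φ₁ + Bx)² + By²)) = 65.90613°
λₘ = λ₁ + atan2(By, cos φ₁ + Bx) = 140.62406°

140.624°E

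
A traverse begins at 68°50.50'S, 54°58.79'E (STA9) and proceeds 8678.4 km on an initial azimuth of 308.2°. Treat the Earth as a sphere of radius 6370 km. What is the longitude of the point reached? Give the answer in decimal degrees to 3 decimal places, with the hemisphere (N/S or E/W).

4.707°E

STA9: φ = -68.84167°, λ = +54.97983°
δ = d/R = 8678.4/6370 = 1.362386 rad
φ₂ = arcsin(sin φ₁ cos δ + cos φ₁ sin δ cos θ)
   = arcsin(-0.93259·0.20690 + 0.36095·0.97836·0.61841) = 1.45694°
λ₂ = λ₁ + atan2(sin θ sin δ cos φ₁, cos δ − sin φ₁ sin φ₂) = 4.70665°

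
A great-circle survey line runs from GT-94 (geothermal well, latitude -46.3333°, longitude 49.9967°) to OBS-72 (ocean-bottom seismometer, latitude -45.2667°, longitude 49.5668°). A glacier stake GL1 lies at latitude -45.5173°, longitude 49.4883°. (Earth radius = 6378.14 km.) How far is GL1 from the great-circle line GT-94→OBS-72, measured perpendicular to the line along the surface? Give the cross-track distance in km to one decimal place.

13.4 km

δ₁₃ = central angle GT-94→GL1 = 0.015522 rad  (haversine)
θ₁₃ = bearing GT-94→GL1 = 336.386°,  θ₁₂ = bearing GT-94→OBS-72 = 344.150°
dₓₜ = R·arcsin(sin δ₁₃ · sin(θ₁₃ − θ₁₂)) = 6378.14·arcsin(0.01552·sin(-7.764°)) = -13.374 km
|dₓₜ| = 13.374 km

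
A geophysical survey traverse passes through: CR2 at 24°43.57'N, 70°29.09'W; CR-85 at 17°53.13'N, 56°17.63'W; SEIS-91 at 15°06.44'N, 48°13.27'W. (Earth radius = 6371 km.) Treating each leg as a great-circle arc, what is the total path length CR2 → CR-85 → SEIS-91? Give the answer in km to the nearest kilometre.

CR2: φ = +24.72617°, λ = -70.48483°
CR-85: φ = +17.88550°, λ = -56.29383°
SEIS-91: φ = +15.10733°, λ = -48.22117°
CR2→CR-85: c = 0.259562 rad, d = 1653.67 km
CR-85→SEIS-91: c = 0.143509 rad, d = 914.30 km
Total = 1653.67 + 914.30 = 2567.97 km

2568 km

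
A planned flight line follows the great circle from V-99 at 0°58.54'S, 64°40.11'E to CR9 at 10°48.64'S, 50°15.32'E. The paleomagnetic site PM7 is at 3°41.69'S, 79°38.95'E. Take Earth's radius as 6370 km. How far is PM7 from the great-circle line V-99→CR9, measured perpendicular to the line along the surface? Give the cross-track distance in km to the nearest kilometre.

V-99: φ = -0.97567°, λ = +64.66850°
CR9: φ = -10.81067°, λ = +50.25533°
PM7: φ = -3.69483°, λ = +79.64917°
δ₁₃ = central angle V-99→PM7 = 0.265495 rad  (haversine)
θ₁₃ = bearing V-99→PM7 = 100.545°,  θ₁₂ = bearing V-99→CR9 = 234.978°
dₓₜ = R·arcsin(sin δ₁₃ · sin(θ₁₃ − θ₁₂)) = 6370·arcsin(0.26239·sin(-134.433°)) = -1200.594 km
|dₓₜ| = 1200.594 km

1201 km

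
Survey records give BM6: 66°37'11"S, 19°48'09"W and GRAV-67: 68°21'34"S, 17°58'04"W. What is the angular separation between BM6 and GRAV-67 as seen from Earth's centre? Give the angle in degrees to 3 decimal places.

1.876°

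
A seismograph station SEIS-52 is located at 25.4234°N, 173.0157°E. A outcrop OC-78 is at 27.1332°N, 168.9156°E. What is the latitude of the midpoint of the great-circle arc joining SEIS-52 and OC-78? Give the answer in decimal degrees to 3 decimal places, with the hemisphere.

26.293°N

Bx = cos φ₂ cos Δλ = 0.887671,  By = cos φ₂ sin Δλ = -0.063631
φₘ = atan2(sin φ₁ + sin φ₂, √((cos φ₁ + Bx)² + By²)) = 26.29286°
λₘ = λ₁ + atan2(By, cos φ₁ + Bx) = 170.98076°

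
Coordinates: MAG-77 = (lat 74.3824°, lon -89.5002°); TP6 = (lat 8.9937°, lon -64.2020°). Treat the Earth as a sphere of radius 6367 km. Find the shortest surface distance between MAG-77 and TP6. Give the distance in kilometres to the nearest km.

Δφ = -65.3887°,  Δλ = 25.2982°
a = sin²(Δφ/2) + cos φ₁ cos φ₂ sin²(Δλ/2) = 0.304521
c = 2·arcsin(√a) = 1.169123 rad = 66.9858°
d = R·c = 6367 × 1.169123 = 7443.8 km

7444 km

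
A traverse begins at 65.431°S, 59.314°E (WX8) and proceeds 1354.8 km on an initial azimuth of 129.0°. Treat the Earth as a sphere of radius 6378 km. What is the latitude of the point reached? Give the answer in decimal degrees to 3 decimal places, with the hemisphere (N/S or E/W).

δ = d/R = 1354.8/6378 = 0.212418 rad
φ₂ = arcsin(sin φ₁ cos δ + cos φ₁ sin δ cos θ)
   = arcsin(-0.90946·0.97752 + 0.41579·0.21082·-0.62932) = -70.76674°
λ₂ = λ₁ + atan2(sin θ sin δ cos φ₁, cos δ − sin φ₁ sin φ₂) = 89.14013°

70.767°S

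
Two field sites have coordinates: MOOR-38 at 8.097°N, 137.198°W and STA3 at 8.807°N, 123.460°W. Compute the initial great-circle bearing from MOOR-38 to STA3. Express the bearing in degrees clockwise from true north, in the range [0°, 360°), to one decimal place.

Δλ = 13.7380°
y = sin Δλ · cos φ₂ = 0.234682
x = cos φ₁ sin φ₂ − sin φ₁ cos φ₂ cos Δλ = 0.016373
θ = atan2(y, x) = 86.0090° → 86.0090° (mod 360°)

86.0°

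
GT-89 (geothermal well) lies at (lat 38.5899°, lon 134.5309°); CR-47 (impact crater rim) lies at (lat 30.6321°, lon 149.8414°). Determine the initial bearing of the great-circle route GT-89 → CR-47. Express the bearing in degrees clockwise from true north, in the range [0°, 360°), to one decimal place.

Δλ = 15.3105°
y = sin Δλ · cos φ₂ = 0.227203
x = cos φ₁ sin φ₂ − sin φ₁ cos φ₂ cos Δλ = -0.119396
θ = atan2(y, x) = 117.7220° → 117.7220° (mod 360°)

117.7°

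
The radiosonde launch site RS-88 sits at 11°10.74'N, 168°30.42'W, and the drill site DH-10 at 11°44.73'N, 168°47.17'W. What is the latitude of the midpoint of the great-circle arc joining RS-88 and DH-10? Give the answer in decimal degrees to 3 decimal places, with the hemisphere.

11.462°N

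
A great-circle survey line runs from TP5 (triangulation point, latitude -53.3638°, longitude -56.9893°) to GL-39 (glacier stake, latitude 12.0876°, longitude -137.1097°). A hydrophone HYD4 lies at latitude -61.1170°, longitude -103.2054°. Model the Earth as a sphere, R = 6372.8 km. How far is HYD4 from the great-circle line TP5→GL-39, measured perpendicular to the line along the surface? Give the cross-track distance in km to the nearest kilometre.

2186 km

δ₁₃ = central angle TP5→HYD4 = 0.446266 rad  (haversine)
θ₁₃ = bearing TP5→HYD4 = 233.898°,  θ₁₂ = bearing TP5→GL-39 = 285.081°
dₓₜ = R·arcsin(sin δ₁₃ · sin(θ₁₃ − θ₁₂)) = 6372.8·arcsin(0.43160·sin(-51.183°)) = -2185.666 km
|dₓₜ| = 2185.666 km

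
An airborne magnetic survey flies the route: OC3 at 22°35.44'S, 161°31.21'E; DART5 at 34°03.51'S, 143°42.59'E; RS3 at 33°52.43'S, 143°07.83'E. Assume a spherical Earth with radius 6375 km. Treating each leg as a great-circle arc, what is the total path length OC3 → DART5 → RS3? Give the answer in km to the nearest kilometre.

2213 km

OC3: φ = -22.59067°, λ = +161.52017°
DART5: φ = -34.05850°, λ = +143.70983°
RS3: φ = -33.87383°, λ = +143.13050°
OC3→DART5: c = 0.338126 rad, d = 2155.55 km
DART5→RS3: c = 0.008984 rad, d = 57.27 km
Total = 2155.55 + 57.27 = 2212.82 km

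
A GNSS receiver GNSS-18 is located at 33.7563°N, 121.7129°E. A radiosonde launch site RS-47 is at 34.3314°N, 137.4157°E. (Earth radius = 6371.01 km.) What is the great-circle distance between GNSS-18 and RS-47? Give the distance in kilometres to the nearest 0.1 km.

Δφ = 0.5751°,  Δλ = 15.7028°
a = sin²(Δφ/2) + cos φ₁ cos φ₂ sin²(Δλ/2) = 0.012837
c = 2·arcsin(√a) = 0.227089 rad = 13.0112°
d = R·c = 6371.01 × 0.227089 = 1446.8 km

1446.8 km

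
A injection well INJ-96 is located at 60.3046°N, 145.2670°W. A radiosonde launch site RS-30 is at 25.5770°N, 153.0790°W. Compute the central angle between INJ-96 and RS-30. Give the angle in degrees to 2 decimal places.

Δφ = -34.7276°,  Δλ = -7.8120°
a = sin²(Δφ/2) + cos φ₁ cos φ₂ sin²(Δλ/2) = 0.091139
c = 2·arcsin(√a) = 0.613353 rad = 35.1425°

35.14°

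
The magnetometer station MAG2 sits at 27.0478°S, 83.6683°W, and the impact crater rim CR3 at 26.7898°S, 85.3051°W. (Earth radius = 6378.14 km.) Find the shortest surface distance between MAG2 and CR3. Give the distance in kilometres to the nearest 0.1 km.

Δφ = 0.2580°,  Δλ = -1.6368°
a = sin²(Δφ/2) + cos φ₁ cos φ₂ sin²(Δλ/2) = 0.000167
c = 2·arcsin(√a) = 0.025867 rad = 1.4821°
d = R·c = 6378.14 × 0.025867 = 165.0 km

165.0 km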